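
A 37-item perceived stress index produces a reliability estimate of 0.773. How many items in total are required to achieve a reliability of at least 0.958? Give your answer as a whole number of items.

248

Invert Spearman-Brown to solve for n:
n = r*(1 − r) / [ r (1 − r*) ]
n = 0.958(1 − 0.773) / [0.773(1 − 0.958)]
  = 0.217466 / 0.032466 = 6.6983
Items needed = n × 37 = 6.6983 × 37 ≈ 247.84 → round up to 248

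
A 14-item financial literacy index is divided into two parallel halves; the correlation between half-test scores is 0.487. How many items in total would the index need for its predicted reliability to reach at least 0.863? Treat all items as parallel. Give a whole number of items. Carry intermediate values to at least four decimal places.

Corrected full-test reliability: r_full = 2 × 0.487 / (1 + 0.487) ≈ 0.6550
Solve Spearman-Brown for n: n = 0.863(1 − 0.6550) / [0.6550(1 − 0.863)] = 3.3179
Required items = 3.3179 × 14 = 46.45, so 47 items.

47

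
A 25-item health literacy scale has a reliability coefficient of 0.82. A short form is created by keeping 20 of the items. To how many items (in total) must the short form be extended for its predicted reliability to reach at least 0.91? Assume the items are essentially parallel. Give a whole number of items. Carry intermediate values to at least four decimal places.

56

First, r for the 20-item form: n = 20/25 = 0.8000, so r_20 = 0.8000·0.82/(1 + (0.8000 − 1)·0.82) = 0.7847
Then solve for n' with r_old = 0.7847, r_target = 0.91: n' = 0.91(1 − 0.7847)/[0.7847(1 − 0.91)] = 2.7742
Total items = 2.7742 × 20 = 55.48, rounded up to 56.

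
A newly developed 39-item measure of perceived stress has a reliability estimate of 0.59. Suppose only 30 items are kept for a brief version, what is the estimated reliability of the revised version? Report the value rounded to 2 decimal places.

0.53

n = 30/39 = 0.7692
By Spearman-Brown, r_new = n r / (1 + (n − 1) r).
r_new = (0.7692 × 0.59) / (1 + (0.7692 − 1) × 0.59)
     = 0.4538 / 0.8638 = 0.5254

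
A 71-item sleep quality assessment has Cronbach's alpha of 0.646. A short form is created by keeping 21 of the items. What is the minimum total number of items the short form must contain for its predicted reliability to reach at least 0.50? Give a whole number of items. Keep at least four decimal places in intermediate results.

Short-form reliability: n = 21/71 = 0.2958; r_21 = n·r/(1+(n−1)r) ≈ 0.3506
Then solve for n' with r_old = 0.3506, r_target = 0.50: n' = 0.50(1 − 0.3506)/[0.3506(1 − 0.50)] = 1.8523
Total items = 1.8523 × 21 = 38.90, rounded up to 39.

39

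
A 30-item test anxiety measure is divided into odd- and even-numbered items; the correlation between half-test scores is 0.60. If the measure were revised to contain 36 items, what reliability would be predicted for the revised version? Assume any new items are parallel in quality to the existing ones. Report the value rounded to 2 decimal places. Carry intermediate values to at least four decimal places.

Full-test reliability from the split-half r: r_full = 2(0.60)/(1 + 0.60) = 0.7500
Then adjust to 36 items: n = 36/30 = 1.2000
r_new = n·r_full / (1 + (n − 1)·r_full) = 0.9000 / 1.1500 ≈ 0.7826

0.78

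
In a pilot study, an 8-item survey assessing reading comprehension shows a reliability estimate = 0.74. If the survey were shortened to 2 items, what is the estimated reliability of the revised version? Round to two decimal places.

n = 2/8 = 0.25
r_new = (0.25 × 0.74) / (1 + (0.25 − 1) × 0.74)
r_new = 0.1850 / 0.4450 ≈ 0.4157

0.42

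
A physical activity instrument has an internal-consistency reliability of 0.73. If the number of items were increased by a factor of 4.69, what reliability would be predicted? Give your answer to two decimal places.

By Spearman-Brown, r_new = n r / (1 + (n − 1) r).
r_new = 4.69·0.73 / [1 + (4.69 − 1)·0.73]
r_new = 3.4237 / 3.6937 ≈ 0.9269

0.93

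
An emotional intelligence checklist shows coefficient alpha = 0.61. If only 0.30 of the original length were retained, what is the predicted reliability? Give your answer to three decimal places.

By Spearman-Brown, r_new = n r / (1 + (n − 1) r).
r_new = (0.3 × 0.61) / (1 + (0.3 − 1) × 0.61)
r_new = 0.1830 / 0.5730 ≈ 0.3194

0.319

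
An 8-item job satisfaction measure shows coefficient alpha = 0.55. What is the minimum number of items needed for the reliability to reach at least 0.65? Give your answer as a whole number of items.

13

n = 0.65 × (1 − 0.55) / [ 0.55 × (1 − 0.65) ]
  = 0.2925 / 0.1925 = 1.5195
Items needed = n × 8 = 1.5195 × 8 ≈ 12.16 → round up to 13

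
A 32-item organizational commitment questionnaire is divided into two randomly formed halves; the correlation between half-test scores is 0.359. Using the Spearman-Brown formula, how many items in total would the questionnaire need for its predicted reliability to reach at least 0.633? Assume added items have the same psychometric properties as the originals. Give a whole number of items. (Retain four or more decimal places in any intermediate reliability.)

Corrected full-test reliability: r_full = 2 × 0.359 / (1 + 0.359) ≈ 0.5283
Solve Spearman-Brown for n: n = 0.633(1 − 0.5283) / [0.5283(1 − 0.633)] = 1.5400
Required items = 1.5400 × 32 = 49.28, so 50 items.

50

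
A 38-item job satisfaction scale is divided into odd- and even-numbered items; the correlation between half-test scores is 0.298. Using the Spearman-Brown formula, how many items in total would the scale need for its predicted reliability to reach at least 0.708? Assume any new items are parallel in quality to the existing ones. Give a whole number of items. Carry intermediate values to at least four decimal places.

r_full = 2(0.298)/(1 + 0.298) = 0.4592
Solve Spearman-Brown for n: n = 0.708(1 − 0.4592) / [0.4592(1 − 0.708)] = 2.8555
Items = 2.8555 × 38 ≈ 108.51 → 109

109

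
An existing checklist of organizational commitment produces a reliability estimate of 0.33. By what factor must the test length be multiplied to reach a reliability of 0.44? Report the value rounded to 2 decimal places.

n = [0.44 × 0.67] / [0.33 × 0.56]
n = 0.2948 / 0.1848 ≈ 1.5952

1.60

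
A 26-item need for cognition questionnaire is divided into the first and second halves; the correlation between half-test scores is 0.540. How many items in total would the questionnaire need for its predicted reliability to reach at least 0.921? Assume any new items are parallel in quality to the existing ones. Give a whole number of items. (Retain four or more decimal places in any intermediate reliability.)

130

r_full = 2(0.540)/(1 + 0.540) = 0.7013
Solve Spearman-Brown for n: n = 0.921(1 − 0.7013) / [0.7013(1 − 0.921)] = 4.9655
Items = 4.9655 × 26 ≈ 129.10 → 130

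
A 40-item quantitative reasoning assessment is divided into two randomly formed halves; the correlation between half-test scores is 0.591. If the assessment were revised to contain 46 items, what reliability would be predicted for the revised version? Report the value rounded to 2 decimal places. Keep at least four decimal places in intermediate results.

Full-test reliability from the split-half r: r_full = 2(0.591)/(1 + 0.591) = 0.7429
Length factor from 40 to 46 items: n = 46/40 = 1.1500
r_new = n·r_full / (1 + (n − 1)·r_full) = 0.8543 / 1.1114 ≈ 0.7687

0.77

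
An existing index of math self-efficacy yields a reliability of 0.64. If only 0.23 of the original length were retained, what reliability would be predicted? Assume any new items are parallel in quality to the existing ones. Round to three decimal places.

r_new = (0.23 × 0.64) / (1 + (0.23 − 1) × 0.64)
     = 0.1472 / 0.5072 = 0.2902

0.290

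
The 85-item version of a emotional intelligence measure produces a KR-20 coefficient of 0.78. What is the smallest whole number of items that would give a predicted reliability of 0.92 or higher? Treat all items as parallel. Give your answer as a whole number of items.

n = 0.92(1 − 0.78) / [0.78(1 − 0.92)]
n = 0.2024 / 0.0624 ≈ 3.2436
Items needed = n × 85 = 3.2436 × 85 ≈ 275.71 → round up to 276

276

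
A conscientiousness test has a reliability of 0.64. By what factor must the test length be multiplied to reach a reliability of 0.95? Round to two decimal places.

Spearman-Brown solved for the length factor n:
n = r_target (1 − r_old) / [ r_old (1 − r_target) ]
n = 0.95(1 − 0.64) / [0.64(1 − 0.95)]
n = 0.3420 / 0.0320 ≈ 10.6875

10.69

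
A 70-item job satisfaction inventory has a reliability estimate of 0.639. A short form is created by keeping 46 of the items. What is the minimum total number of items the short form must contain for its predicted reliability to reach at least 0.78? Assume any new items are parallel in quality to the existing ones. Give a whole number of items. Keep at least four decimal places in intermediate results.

141

First, r for the 46-item form: n = 46/70 = 0.6571, so r_46 = 0.6571·0.639/(1 + (0.6571 − 1)·0.639) = 0.5377
Length factor from the short form to reach 0.78: n' = 0.78(1 − 0.5377) / [0.5377(1 − 0.78)] ≈ 3.0483
Items = 3.0483 × 46 ≈ 140.22 → 141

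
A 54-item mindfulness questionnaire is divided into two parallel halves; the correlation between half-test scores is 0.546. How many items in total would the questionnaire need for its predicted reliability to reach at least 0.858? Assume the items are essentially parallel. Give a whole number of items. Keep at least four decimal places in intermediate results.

136

r_full = 2(0.546)/(1 + 0.546) = 0.7063
Solve Spearman-Brown for n: n = 0.858(1 − 0.7063) / [0.7063(1 − 0.858)] = 2.5125
Items = 2.5125 × 54 ≈ 135.68 → 136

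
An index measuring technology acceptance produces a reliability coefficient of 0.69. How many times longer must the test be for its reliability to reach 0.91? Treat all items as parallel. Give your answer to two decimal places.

Spearman-Brown solved for the length factor n:
n = r_target (1 − r_old) / [ r_old (1 − r_target) ]
n = [0.91 × 0.31] / [0.69 × 0.09]
  = 0.2821 / 0.0621 = 4.5427

4.54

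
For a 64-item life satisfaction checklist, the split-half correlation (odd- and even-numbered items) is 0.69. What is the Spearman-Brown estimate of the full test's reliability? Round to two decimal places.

r_full = 2r_hh / (1 + r_hh) = 2 × 0.69 / (1 + 0.69)
       = 1.3800 / 1.6900 = 0.8166

0.82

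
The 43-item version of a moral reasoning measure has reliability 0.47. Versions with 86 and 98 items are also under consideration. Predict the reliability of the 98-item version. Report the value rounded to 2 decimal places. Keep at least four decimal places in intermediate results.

The 86-item form is not needed; work directly from the 43-item form with n = 98/43 = 2.2791.
r_{98} = n·r / (1 + (n − 1)·r) = 1.0712 / 1.6012 ≈ 0.6690

0.67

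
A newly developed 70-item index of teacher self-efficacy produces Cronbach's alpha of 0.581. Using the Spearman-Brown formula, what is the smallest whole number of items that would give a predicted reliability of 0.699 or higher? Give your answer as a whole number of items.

n = [0.699 × 0.419] / [0.581 × 0.301]
  = 0.292881 / 0.174881 = 1.6747
So the test needs 1.6747 × 70 ≈ 117.23 items; rounding up, 118.

118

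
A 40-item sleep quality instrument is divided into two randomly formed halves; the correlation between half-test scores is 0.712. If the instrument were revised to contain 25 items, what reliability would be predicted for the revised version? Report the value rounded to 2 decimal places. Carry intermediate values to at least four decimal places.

0.76

First correct the split-half correlation to full-test reliability: r_full = 2 × 0.712 / (1 + 0.712) ≈ 0.8318
Length factor from 40 to 25 items: n = 25/40 = 0.6250
r_new = n·r_full / (1 + (n − 1)·r_full) = 0.5199 / 0.6881 ≈ 0.7556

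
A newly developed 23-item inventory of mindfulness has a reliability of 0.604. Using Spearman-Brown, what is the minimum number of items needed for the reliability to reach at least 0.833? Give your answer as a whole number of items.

76

n = [0.833 × 0.396] / [0.604 × 0.167]
n = 0.329868 / 0.100868 ≈ 3.2703
Items needed = n × 23 = 3.2703 × 23 ≈ 75.22 → round up to 76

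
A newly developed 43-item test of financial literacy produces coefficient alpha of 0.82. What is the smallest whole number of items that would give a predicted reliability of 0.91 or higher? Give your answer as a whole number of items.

Rearranging the Spearman-Brown formula for n,
n = r_target (1 − r_old) / [ r_old (1 − r_target) ]
n = [0.91 × 0.18] / [0.82 × 0.09]
n = 0.1638 / 0.0738 ≈ 2.2195
So the test needs 2.2195 × 43 ≈ 95.44 items; rounding up, 96.

96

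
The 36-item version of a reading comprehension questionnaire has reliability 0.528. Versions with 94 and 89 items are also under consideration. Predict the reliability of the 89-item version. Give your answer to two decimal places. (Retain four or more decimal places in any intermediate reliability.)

0.73

The 94-item form is not needed; work directly from the 36-item form with n = 89/36 = 2.4722.
r_{89} = n·r / (1 + (n − 1)·r) = 1.3053 / 1.7773 ≈ 0.7344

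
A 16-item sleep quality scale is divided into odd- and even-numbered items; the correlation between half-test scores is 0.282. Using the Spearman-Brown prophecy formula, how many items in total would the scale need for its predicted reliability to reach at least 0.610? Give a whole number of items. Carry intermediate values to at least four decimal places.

Corrected full-test reliability: r_full = 2 × 0.282 / (1 + 0.282) ≈ 0.4399
n = r_tgt(1 − r_full) / [r_full(1 − r_tgt)] = 0.610 × 0.5601 / (0.4399 × 0.390) ≈ 1.9915
Required items = 1.9915 × 16 = 31.86, so 32 items.

32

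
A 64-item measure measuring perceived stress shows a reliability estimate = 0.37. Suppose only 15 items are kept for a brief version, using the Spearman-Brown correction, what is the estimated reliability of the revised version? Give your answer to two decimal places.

0.12

The new length is 15/64 = 0.2344 times the old.
By Spearman-Brown, r_new = n r / (1 + (n − 1) r).
r_new = 0.2344·0.37 / [1 + (0.2344 − 1)·0.37]
r_new = 0.0867 / 0.7167 ≈ 0.1210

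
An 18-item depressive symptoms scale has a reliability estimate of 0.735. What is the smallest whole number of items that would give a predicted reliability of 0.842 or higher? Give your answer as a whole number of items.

35

Rearranging the Spearman-Brown formula for n,
n = r*(1 − r) / [ r (1 − r*) ]
n = [0.842 × 0.265] / [0.735 × 0.158]
n = 0.223130 / 0.116130 ≈ 1.9214
Items needed = n × 18 = 1.9214 × 18 ≈ 34.59 → round up to 35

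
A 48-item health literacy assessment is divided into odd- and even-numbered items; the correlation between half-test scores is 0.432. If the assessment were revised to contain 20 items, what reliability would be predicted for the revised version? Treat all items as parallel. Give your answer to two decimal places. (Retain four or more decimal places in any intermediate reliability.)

0.39

Spearman-Brown correction (n = 2): r_full = 2·0.432/(1 + 0.432) = 0.6034
Length factor from 48 to 20 items: n = 20/48 = 0.4167
r_new = n·r_full / (1 + (n − 1)·r_full) = 0.2514 / 0.6480 ≈ 0.3880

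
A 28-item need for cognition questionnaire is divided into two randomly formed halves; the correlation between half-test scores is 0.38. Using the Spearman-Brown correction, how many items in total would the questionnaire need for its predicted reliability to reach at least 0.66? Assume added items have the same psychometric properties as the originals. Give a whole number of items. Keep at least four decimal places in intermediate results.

45

Corrected full-test reliability: r_full = 2 × 0.38 / (1 + 0.38) ≈ 0.5507
n = r_tgt(1 − r_full) / [r_full(1 − r_tgt)] = 0.66 × 0.4493 / (0.5507 × 0.34) ≈ 1.5837
Required items = 1.5837 × 28 = 44.34, so 45 items.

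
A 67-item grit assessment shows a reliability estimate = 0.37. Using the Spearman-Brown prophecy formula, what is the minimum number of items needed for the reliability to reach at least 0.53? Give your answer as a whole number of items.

129

Rearranging the Spearman-Brown formula for n,
n = r*(1 − r) / [ r (1 − r*) ]
n = 0.53 × (1 − 0.37) / [ 0.37 × (1 − 0.53) ]
  = 0.3339 / 0.1739 = 1.9201
Items needed = n × 67 = 1.9201 × 67 ≈ 128.65 → round up to 129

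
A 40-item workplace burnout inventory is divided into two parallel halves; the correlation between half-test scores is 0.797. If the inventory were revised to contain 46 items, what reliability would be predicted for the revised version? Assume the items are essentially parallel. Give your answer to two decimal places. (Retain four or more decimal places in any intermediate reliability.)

Spearman-Brown correction (n = 2): r_full = 2·0.797/(1 + 0.797) = 0.8870
Then adjust to 46 items: n = 46/40 = 1.1500
r_new = n·r_full / (1 + (n − 1)·r_full) = 1.0200 / 1.1330 ≈ 0.9003

0.90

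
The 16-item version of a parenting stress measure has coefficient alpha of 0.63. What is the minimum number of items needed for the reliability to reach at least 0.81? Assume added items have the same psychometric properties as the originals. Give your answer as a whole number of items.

n = 0.81 × (1 − 0.63) / [ 0.63 × (1 − 0.81) ]
n = 0.2997 / 0.1197 ≈ 2.5038
2.5038 × 16 = 40.06 → 41 items

41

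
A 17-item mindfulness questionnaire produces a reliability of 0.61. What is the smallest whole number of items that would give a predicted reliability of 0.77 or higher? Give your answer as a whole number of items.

37

Invert Spearman-Brown to solve for n:
n = r_target (1 − r_old) / [ r_old (1 − r_target) ]
n = 0.77 × (1 − 0.61) / [ 0.61 × (1 − 0.77) ]
n = 0.3003 / 0.1403 ≈ 2.1404
So the test needs 2.1404 × 17 ≈ 36.39 items; rounding up, 37.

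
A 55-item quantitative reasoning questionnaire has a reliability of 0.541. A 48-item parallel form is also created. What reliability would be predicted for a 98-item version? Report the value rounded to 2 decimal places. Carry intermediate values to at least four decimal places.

0.68

Only the ratio of lengths matters: n = 98/55 = 1.7818
r_{98} = n·r / (1 + (n − 1)·r) = 0.9640 / 1.4230 ≈ 0.6774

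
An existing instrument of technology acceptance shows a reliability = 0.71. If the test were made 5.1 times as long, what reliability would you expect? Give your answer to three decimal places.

0.926

r_new = 5.1·0.71 / [1 + (5.1 − 1)·0.71]
     = 3.6210 / 3.9110 = 0.9259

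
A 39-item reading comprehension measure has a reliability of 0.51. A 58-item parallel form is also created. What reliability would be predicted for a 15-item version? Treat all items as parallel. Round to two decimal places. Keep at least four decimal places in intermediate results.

0.29

The 58-item form is not needed; work directly from the 39-item form with n = 15/39 = 0.3846.
r_{15} = n·r / (1 + (n − 1)·r) = 0.1961 / 0.6861 ≈ 0.2858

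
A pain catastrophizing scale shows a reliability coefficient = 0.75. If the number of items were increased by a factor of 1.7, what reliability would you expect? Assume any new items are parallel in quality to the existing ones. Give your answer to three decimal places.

Spearman-Brown: r_new = n·r / (1 + (n − 1)·r)
r_new = (1.7 × 0.75) / (1 + (1.7 − 1) × 0.75)
r_new = 1.2750 / 1.5250 ≈ 0.8361

0.836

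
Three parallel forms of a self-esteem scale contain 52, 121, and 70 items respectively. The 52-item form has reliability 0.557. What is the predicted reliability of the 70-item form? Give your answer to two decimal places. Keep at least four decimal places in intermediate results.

Only the ratio of lengths matters: n = 70/52 = 1.3462
r_{70} = n·r / (1 + (n − 1)·r) = 0.7498 / 1.1928 ≈ 0.6286

0.63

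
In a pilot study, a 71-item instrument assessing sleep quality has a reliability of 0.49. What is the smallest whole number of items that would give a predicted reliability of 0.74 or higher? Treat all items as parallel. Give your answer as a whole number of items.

211

Spearman-Brown solved for the length factor n:
n = r*(1 − r) / [ r (1 − r*) ]
n = 0.74 × (1 − 0.49) / [ 0.49 × (1 − 0.74) ]
n = 0.3774 / 0.1274 ≈ 2.9623
Items needed = n × 71 = 2.9623 × 71 ≈ 210.32 → round up to 211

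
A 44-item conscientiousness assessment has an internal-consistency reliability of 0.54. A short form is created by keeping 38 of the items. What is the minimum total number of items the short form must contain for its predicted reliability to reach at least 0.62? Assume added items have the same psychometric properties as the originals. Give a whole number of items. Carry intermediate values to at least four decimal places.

62

First, r for the 38-item form: n = 38/44 = 0.8636, so r_38 = 0.8636·0.54/(1 + (0.8636 − 1)·0.54) = 0.5034
Then solve for n' with r_old = 0.5034, r_target = 0.62: n' = 0.62(1 − 0.5034)/[0.5034(1 − 0.62)] = 1.6095
Items = 1.6095 × 38 ≈ 61.16 → 62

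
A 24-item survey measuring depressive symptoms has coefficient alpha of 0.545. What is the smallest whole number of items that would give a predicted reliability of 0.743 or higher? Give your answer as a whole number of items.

Rearranging the Spearman-Brown formula for n,
n = r*(1 − r) / [ r (1 − r*) ]
n = 0.743(1 − 0.545) / [0.545(1 − 0.743)]
n = 0.338065 / 0.140065 ≈ 2.4136
Items needed = n × 24 = 2.4136 × 24 ≈ 57.93 → round up to 58

58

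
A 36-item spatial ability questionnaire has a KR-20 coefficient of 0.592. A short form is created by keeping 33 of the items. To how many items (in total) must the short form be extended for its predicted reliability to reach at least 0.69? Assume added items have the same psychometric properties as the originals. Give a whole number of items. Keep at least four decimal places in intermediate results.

First, r for the 33-item form: n = 33/36 = 0.9167, so r_33 = 0.9167·0.592/(1 + (0.9167 − 1)·0.592) = 0.5708
Then solve for n' with r_old = 0.5708, r_target = 0.69: n' = 0.69(1 − 0.5708)/[0.5708(1 − 0.69)] = 1.6736
Items = 1.6736 × 33 ≈ 55.23 → 56

56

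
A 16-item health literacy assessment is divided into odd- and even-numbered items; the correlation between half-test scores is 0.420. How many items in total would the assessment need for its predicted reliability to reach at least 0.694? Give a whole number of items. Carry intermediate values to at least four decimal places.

Corrected full-test reliability: r_full = 2 × 0.420 / (1 + 0.420) ≈ 0.5915
Solve Spearman-Brown for n: n = 0.694(1 − 0.5915) / [0.5915(1 − 0.694)] = 1.5663
Required items = 1.5663 × 16 = 25.06, so 26 items.

26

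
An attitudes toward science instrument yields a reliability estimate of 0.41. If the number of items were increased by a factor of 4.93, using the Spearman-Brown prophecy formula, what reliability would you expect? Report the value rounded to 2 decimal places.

0.77

Spearman-Brown: r_new = n·r / (1 + (n − 1)·r)
r_new = (4.93 × 0.41) / (1 + (4.93 − 1) × 0.41)
r_new = 2.0213 / 2.6113 ≈ 0.7741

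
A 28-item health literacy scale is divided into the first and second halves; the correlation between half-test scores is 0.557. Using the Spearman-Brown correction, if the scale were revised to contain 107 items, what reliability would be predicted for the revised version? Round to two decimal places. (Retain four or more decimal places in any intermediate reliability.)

Full-test reliability from the split-half r: r_full = 2(0.557)/(1 + 0.557) = 0.7155
Then adjust to 107 items: n = 107/28 = 3.8214
r_new = n·r_full / (1 + (n − 1)·r_full) = 2.7342 / 3.0187 ≈ 0.9058

0.91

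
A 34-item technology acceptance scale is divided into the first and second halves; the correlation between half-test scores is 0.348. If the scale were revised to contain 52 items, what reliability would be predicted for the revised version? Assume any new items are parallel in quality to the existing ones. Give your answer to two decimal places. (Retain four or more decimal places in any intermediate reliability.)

First correct the split-half correlation to full-test reliability: r_full = 2 × 0.348 / (1 + 0.348) ≈ 0.5163
Then adjust to 52 items: n = 52/34 = 1.5294
r_new = n·r_full / (1 + (n − 1)·r_full) = 0.7896 / 1.2733 ≈ 0.6201

0.62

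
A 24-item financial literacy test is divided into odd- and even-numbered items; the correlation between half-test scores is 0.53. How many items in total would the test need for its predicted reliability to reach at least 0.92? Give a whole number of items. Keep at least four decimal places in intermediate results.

Corrected full-test reliability: r_full = 2 × 0.53 / (1 + 0.53) ≈ 0.6928
n = r_tgt(1 − r_full) / [r_full(1 − r_tgt)] = 0.92 × 0.3072 / (0.6928 × 0.08) ≈ 5.0993
Items = 5.0993 × 24 ≈ 122.38 → 123

123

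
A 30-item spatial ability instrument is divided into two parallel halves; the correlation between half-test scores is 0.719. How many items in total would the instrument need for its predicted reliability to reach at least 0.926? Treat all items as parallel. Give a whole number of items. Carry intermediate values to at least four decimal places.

74

Corrected full-test reliability: r_full = 2 × 0.719 / (1 + 0.719) ≈ 0.8365
Solve Spearman-Brown for n: n = 0.926(1 − 0.8365) / [0.8365(1 − 0.926)] = 2.4459
Required items = 2.4459 × 30 = 73.38, so 74 items.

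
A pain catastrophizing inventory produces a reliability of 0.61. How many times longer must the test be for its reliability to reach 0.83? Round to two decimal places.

Invert Spearman-Brown to solve for n:
n = r*(1 − r) / [ r (1 − r*) ]
n = [0.83 × 0.39] / [0.61 × 0.17]
  = 0.3237 / 0.1037 = 3.1215

3.12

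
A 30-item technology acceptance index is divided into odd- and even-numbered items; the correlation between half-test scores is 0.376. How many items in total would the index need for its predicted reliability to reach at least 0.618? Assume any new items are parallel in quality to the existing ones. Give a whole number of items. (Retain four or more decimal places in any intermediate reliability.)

r_full = 2(0.376)/(1 + 0.376) = 0.5465
n = r_tgt(1 − r_full) / [r_full(1 − r_tgt)] = 0.618 × 0.4535 / (0.5465 × 0.382) ≈ 1.3425
Required items = 1.3425 × 30 = 40.27, so 41 items.

41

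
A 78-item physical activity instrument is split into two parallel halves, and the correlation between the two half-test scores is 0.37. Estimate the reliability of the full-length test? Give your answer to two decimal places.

The full test is twice the length of either half (n = 2).
r_full = 2(0.37) / (1 + 0.37)
       = 0.7400 / 1.3700 = 0.5401

0.54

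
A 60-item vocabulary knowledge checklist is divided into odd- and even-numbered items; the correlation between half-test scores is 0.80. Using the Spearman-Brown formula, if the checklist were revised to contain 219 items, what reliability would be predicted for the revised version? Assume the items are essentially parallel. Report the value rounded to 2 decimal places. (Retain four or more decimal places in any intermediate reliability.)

0.97

Full-test reliability from the split-half r: r_full = 2(0.80)/(1 + 0.80) = 0.8889
Then adjust to 219 items: n = 219/60 = 3.6500
r_new = n·r_full / (1 + (n − 1)·r_full) = 3.2445 / 3.3556 ≈ 0.9669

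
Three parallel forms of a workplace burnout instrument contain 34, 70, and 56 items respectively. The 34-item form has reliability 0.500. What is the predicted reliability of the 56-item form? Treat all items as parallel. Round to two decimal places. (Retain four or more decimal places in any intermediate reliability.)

Only the ratio of lengths matters: n = 56/34 = 1.6471
r_{56} = n·r / (1 + (n − 1)·r) = 0.8236 / 1.3236 ≈ 0.6222

0.62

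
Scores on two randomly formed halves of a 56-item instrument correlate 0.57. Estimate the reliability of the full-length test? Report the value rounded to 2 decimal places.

0.73

Apply the Spearman-Brown correction with n = 2:
r_full = 2(0.57) / (1 + 0.57)
       = 1.1400 / 1.5700 = 0.7261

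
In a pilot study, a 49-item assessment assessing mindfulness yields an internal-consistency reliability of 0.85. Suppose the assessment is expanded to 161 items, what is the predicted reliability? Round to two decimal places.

0.95

The new length is 161/49 = 3.2857 times the old.
Apply the Spearman-Brown prophecy formula, r' = nr / [1 + (n − 1)r]:
r_new = (3.2857 × 0.85) / (1 + (3.2857 − 1) × 0.85)
     = 2.7928 / 2.9428 = 0.9490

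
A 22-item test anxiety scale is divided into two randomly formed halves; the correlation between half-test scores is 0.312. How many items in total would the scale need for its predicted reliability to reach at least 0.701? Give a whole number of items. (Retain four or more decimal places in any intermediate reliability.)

Corrected full-test reliability: r_full = 2 × 0.312 / (1 + 0.312) ≈ 0.4756
Solve Spearman-Brown for n: n = 0.701(1 − 0.4756) / [0.4756(1 − 0.701)] = 2.5850
Required items = 2.5850 × 22 = 56.87, so 57 items.

57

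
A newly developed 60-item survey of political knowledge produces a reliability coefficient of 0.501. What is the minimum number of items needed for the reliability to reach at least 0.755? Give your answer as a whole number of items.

185

Invert Spearman-Brown to solve for n:
n = r_target (1 − r_old) / [ r_old (1 − r_target) ]
n = [0.755 × 0.499] / [0.501 × 0.245]
n = 0.376745 / 0.122745 ≈ 3.0693
3.0693 × 60 = 184.16 → 185 items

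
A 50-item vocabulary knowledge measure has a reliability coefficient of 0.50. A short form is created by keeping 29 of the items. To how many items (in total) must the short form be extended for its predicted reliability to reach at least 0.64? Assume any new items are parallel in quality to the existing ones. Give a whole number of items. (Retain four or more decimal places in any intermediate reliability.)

89

Short-form reliability: n = 29/50 = 0.5800; r_29 = n·r/(1+(n−1)r) ≈ 0.3671
Then solve for n' with r_old = 0.3671, r_target = 0.64: n' = 0.64(1 − 0.3671)/[0.3671(1 − 0.64)] = 3.0650
Total items = 3.0650 × 29 = 88.89, rounded up to 89.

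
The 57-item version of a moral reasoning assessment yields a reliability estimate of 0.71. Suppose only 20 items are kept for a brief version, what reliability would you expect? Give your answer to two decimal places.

Length ratio n = 20/57 = 0.3509
r_new = 0.3509·0.71 / [1 + (0.3509 − 1)·0.71]
r_new = 0.2491 / 0.5391 ≈ 0.4621

0.46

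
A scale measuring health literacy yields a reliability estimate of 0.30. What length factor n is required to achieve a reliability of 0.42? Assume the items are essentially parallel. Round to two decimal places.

1.69

n = 0.42(1 − 0.30) / [0.30(1 − 0.42)]
  = 0.2940 / 0.1740 = 1.6897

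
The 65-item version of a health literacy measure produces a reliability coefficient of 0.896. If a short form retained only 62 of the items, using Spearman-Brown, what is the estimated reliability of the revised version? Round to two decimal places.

The new length is 62/65 = 0.9538 times the old.
Apply the Spearman-Brown prophecy formula, r' = nr / [1 + (n − 1)r]:
r_new = (0.9538 × 0.896) / (1 + (0.9538 − 1) × 0.896)
     = 0.8546 / 0.9586 = 0.8915

0.89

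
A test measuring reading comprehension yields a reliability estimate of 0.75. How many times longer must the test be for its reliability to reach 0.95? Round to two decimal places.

Rearranging the Spearman-Brown formula for n,
n = r_target (1 − r_old) / [ r_old (1 − r_target) ]
n = 0.95 × (1 − 0.75) / [ 0.75 × (1 − 0.95) ]
n = 0.2375 / 0.0375 ≈ 6.3333

6.33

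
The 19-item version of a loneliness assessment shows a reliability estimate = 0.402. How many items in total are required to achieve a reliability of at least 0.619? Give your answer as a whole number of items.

46

Rearranging the Spearman-Brown formula for n,
n = r*(1 − r) / [ r (1 − r*) ]
n = [0.619 × 0.598] / [0.402 × 0.381]
n = 0.370162 / 0.153162 ≈ 2.4168
Items needed = n × 19 = 2.4168 × 19 ≈ 45.92 → round up to 46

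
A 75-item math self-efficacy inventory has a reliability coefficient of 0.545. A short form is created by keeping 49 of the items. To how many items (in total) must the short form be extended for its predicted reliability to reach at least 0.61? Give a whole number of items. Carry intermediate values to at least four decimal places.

98

First, r for the 49-item form: n = 49/75 = 0.6533, so r_49 = 0.6533·0.545/(1 + (0.6533 − 1)·0.545) = 0.4390
Length factor from the short form to reach 0.61: n' = 0.61(1 − 0.4390) / [0.4390(1 − 0.61)] ≈ 1.9988
Total items = 1.9988 × 49 = 97.94, rounded up to 98.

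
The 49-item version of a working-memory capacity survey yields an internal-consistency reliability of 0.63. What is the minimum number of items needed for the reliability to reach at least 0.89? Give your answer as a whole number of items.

233

Rearranging the Spearman-Brown formula for n,
n = r*(1 − r) / [ r (1 − r*) ]
n = [0.89 × 0.37] / [0.63 × 0.11]
n = 0.3293 / 0.0693 ≈ 4.7518
4.7518 × 49 = 232.84 → 233 items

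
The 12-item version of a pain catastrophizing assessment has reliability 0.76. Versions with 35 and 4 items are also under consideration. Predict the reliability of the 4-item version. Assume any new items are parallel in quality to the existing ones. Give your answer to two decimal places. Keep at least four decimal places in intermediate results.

Only the ratio of lengths matters: n = 4/12 = 0.3333
r_{4} = n·r / (1 + (n − 1)·r) = 0.2533 / 0.4933 ≈ 0.5135

0.51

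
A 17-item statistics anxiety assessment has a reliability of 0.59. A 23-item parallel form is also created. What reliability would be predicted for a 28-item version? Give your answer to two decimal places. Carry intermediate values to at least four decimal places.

Only the ratio of lengths matters: n = 28/17 = 1.6471
r_{28} = n·r / (1 + (n − 1)·r) = 0.9718 / 1.3818 ≈ 0.7033

0.70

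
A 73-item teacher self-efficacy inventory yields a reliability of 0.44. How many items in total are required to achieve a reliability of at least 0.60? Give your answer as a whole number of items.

Invert Spearman-Brown to solve for n:
n = r_target (1 − r_old) / [ r_old (1 − r_target) ]
n = [0.60 × 0.56] / [0.44 × 0.40]
  = 0.3360 / 0.1760 = 1.9091
Items needed = n × 73 = 1.9091 × 73 ≈ 139.36 → round up to 140

140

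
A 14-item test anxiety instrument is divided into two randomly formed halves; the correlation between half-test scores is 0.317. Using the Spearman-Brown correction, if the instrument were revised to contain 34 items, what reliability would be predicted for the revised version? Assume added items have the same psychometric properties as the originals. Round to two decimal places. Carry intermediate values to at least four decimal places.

Full-test reliability from the split-half r: r_full = 2(0.317)/(1 + 0.317) = 0.4814
Then adjust to 34 items: n = 34/14 = 2.4286
r_new = n·r_full / (1 + (n − 1)·r_full) = 1.1691 / 1.6877 ≈ 0.6927

0.69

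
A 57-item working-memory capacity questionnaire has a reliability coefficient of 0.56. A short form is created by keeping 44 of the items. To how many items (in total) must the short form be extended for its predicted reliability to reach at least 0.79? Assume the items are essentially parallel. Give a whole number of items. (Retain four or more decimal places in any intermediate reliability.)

First, r for the 44-item form: n = 44/57 = 0.7719, so r_44 = 0.7719·0.56/(1 + (0.7719 − 1)·0.56) = 0.4956
Length factor from the short form to reach 0.79: n' = 0.79(1 − 0.4956) / [0.4956(1 − 0.79)] ≈ 3.8287
Total items = 3.8287 × 44 = 168.46, rounded up to 169.

169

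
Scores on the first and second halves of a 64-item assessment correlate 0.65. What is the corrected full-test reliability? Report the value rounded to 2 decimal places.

r_full = 2r_hh / (1 + r_hh) = 2 × 0.65 / (1 + 0.65)
       = 1.3000 / 1.6500 = 0.7879

0.79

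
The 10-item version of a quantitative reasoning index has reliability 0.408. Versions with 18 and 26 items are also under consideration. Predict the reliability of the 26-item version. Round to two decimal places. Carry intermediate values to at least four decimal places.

0.64

Only the ratio of lengths matters: n = 26/10 = 2.6000
r_{26} = n·r / (1 + (n − 1)·r) = 1.0608 / 1.6528 ≈ 0.6418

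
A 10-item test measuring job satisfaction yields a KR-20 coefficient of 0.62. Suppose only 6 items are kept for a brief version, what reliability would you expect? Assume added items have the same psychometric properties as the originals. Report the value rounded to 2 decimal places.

n = 6/10 = 0.6
By Spearman-Brown, r_new = n r / (1 + (n − 1) r).
r_new = 0.6·0.62 / [1 + (0.6 − 1)·0.62]
     = 0.3720 / 0.7520 = 0.4947

0.49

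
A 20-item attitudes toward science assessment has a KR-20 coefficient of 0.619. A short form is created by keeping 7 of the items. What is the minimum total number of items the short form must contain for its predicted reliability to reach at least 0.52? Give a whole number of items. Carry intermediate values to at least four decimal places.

First, r for the 7-item form: n = 7/20 = 0.3500, so r_7 = 0.3500·0.619/(1 + (0.3500 − 1)·0.619) = 0.3625
Then solve for n' with r_old = 0.3625, r_target = 0.52: n' = 0.52(1 − 0.3625)/[0.3625(1 − 0.52)] = 1.9052
Total items = 1.9052 × 7 = 13.34, rounded up to 14.

14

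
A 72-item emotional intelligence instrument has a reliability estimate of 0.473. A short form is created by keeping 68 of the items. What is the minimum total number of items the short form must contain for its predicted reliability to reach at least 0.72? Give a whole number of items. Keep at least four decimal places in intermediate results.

207

Short-form reliability: n = 68/72 = 0.9444; r_68 = n·r/(1+(n−1)r) ≈ 0.4588
Length factor from the short form to reach 0.72: n' = 0.72(1 − 0.4588) / [0.4588(1 − 0.72)] ≈ 3.0333
Total items = 3.0333 × 68 = 206.26, rounded up to 207.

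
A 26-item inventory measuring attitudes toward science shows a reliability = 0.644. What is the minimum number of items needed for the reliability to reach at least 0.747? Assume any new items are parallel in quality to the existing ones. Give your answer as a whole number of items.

43

n = [0.747 × 0.356] / [0.644 × 0.253]
n = 0.265932 / 0.162932 ≈ 1.6322
1.6322 × 26 = 42.44 → 43 items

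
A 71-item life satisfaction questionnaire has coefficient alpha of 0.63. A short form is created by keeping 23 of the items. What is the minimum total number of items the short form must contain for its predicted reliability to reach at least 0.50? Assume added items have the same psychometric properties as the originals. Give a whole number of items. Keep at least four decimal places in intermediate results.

Short-form reliability: n = 23/71 = 0.3239; r_23 = n·r/(1+(n−1)r) ≈ 0.3555
Then solve for n' with r_old = 0.3555, r_target = 0.50: n' = 0.50(1 − 0.3555)/[0.3555(1 − 0.50)] = 1.8129
Total items = 1.8129 × 23 = 41.70, rounded up to 42.

42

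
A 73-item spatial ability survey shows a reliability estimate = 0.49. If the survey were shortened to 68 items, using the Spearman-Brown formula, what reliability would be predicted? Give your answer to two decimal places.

n = 68/73 = 0.9315
Spearman-Brown: r_new = n·r / (1 + (n − 1)·r)
r_new = 0.9315·0.49 / [1 + (0.9315 − 1)·0.49]
r_new = 0.4564 / 0.9664 ≈ 0.4723

0.47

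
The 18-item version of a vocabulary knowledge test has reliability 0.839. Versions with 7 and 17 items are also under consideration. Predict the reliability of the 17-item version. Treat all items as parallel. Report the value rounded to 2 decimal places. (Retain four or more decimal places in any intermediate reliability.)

0.83

Only the ratio of lengths matters: n = 17/18 = 0.9444
r_{17} = n·r / (1 + (n − 1)·r) = 0.7924 / 0.9534 ≈ 0.8311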